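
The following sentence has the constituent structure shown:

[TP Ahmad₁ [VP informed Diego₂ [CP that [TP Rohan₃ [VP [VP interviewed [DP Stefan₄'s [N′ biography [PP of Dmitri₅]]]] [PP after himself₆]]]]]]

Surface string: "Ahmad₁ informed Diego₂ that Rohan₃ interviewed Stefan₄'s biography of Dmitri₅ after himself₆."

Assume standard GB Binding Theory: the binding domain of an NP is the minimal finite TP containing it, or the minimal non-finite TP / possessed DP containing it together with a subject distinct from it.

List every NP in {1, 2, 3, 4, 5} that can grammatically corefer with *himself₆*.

{3}

*himself* is an anaphor, so Principle A applies: it must be bound in its binding domain.
Binding domain of *himself₆*: the embedded TP, whose subject is Rohan₃.
*Ahmad₁* c-commands the anaphor but is outside its binding domain → cannot satisfy Principle A.
*Diego₂* c-commands the anaphor but is outside its binding domain → cannot satisfy Principle A.
*Rohan₃* c-commands the anaphor within its binding domain → licit binder.
*Stefan₄* does not c-command the anaphor → cannot bind it.
*Dmitri₅* does not c-command the anaphor → cannot bind it.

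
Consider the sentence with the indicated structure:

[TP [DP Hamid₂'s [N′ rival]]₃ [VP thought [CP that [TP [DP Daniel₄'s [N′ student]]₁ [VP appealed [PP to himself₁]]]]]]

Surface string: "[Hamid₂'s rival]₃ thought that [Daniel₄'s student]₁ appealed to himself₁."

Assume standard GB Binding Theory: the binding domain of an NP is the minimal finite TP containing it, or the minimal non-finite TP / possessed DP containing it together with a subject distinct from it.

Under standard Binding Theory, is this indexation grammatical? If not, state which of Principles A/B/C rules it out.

The two coindexed NPs are *[Daniel₄'s student]₁* and *himself₁*.
*himself₁* is an anaphor; its binding domain is the embedded TP, whose subject is [Daniel₄'s student]₁. *[Daniel₄'s student]₁* c-commands it within that domain and shares its index, so Principle A is satisfied.
*[Daniel₄'s student]₁* is an R-expression; *himself₁* does not c-command it, and no other NP shares its index, so Principle C is satisfied.
All principles are respected.

grammatical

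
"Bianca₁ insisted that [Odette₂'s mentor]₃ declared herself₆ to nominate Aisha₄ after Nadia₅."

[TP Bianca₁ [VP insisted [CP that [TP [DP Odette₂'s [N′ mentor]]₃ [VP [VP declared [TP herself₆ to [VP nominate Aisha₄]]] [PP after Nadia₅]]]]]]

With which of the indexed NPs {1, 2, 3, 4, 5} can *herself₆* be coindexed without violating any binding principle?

*herself* is an anaphor, so Principle A applies: it must be bound in its binding domain.
Binding domain of *herself₆*: the embedded TP, whose subject is [Odette₂'s mentor]₃.
*Bianca₁* c-commands the anaphor but is outside its binding domain → cannot satisfy Principle A.
*Odette₂* does not c-command the anaphor → cannot bind it.
*[Odette₂'s mentor]₃* c-commands the anaphor within its binding domain → licit binder.
*Aisha₄* does not c-command the anaphor → cannot bind it.
*Nadia₅* does not c-command the anaphor → cannot bind it.

{3}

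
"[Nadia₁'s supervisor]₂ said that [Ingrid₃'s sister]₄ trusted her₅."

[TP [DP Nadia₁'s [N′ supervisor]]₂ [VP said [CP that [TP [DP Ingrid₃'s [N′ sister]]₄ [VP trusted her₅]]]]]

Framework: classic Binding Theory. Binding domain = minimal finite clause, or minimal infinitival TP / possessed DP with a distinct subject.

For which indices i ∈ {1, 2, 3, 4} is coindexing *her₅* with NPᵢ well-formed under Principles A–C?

{1, 2, 3}

*her* is a pronoun, so Principle B applies: it must be free in its binding domain.
Binding domain of *her₅*: the embedded TP, whose subject is [Ingrid₃'s sister]₄.
*Nadia₁* and the pronoun do not c-command one another → neither Principle B nor Principle C is at stake; coindexation permitted.
*[Nadia₁'s supervisor]₂* c-commands the pronoun but from outside its binding domain, and is not c-commanded by it → coindexation permitted.
*Ingrid₃* and the pronoun do not c-command one another → neither Principle B nor Principle C is at stake; coindexation permitted.
*[Ingrid₃'s sister]₄* c-commands the pronoun within its binding domain → coindexation would violate Principle B.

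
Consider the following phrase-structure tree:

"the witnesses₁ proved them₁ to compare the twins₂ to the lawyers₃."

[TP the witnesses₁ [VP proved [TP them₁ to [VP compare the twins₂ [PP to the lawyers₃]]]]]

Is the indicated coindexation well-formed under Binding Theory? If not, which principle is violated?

The two coindexed NPs are *the witnesses₁* and *them₁*.
*them₁* is a pronoun. Its binding domain is the matrix TP, whose subject is the witnesses₁.
*the witnesses₁* c-commands it within that domain and carries the same index.
The pronoun is locally bound → Principle B violation.

Principle B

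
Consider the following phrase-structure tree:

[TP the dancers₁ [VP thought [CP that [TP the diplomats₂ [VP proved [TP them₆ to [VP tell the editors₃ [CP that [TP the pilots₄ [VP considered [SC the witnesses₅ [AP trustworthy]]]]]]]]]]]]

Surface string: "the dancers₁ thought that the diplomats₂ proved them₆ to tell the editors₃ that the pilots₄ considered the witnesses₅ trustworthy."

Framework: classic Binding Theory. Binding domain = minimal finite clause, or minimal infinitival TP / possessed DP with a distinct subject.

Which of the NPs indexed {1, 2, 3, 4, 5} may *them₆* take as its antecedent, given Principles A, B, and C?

{1}

*them* is a pronoun, so Principle B applies: it must be free in its binding domain.
Binding domain of *them₆*: the embedded TP, whose subject is the diplomats₂.
*the dancers₁* c-commands the pronoun but from outside its binding domain, and is not c-commanded by it → coindexation permitted.
*the diplomats₂* c-commands the pronoun within its binding domain → coindexation would violate Principle B.
*the editors₃*: the pronoun c-commands this R-expression → coindexation would violate Principle C on *the editors₃*.
*the pilots₄*: the pronoun c-commands this R-expression → coindexation would violate Principle C on *the pilots₄*.
*the witnesses₅*: the pronoun c-commands this R-expression → coindexation would violate Principle C on *the witnesses₅*.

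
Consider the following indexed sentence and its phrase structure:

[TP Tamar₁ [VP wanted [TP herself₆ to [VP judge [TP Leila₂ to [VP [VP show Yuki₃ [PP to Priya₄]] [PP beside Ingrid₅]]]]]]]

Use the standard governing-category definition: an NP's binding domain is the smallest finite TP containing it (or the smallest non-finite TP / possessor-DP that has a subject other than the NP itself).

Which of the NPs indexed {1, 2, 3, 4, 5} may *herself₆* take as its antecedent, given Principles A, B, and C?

{1}

*herself* is an anaphor, so Principle A applies: it must be bound in its binding domain.
Binding domain of *herself₆*: the matrix TP, whose subject is Tamar₁.
*Tamar₁* c-commands the anaphor within its binding domain → licit binder.
*Leila₂* does not c-command the anaphor → cannot bind it.
*Yuki₃* does not c-command the anaphor → cannot bind it.
*Priya₄* does not c-command the anaphor → cannot bind it.
*Ingrid₅* does not c-command the anaphor → cannot bind it.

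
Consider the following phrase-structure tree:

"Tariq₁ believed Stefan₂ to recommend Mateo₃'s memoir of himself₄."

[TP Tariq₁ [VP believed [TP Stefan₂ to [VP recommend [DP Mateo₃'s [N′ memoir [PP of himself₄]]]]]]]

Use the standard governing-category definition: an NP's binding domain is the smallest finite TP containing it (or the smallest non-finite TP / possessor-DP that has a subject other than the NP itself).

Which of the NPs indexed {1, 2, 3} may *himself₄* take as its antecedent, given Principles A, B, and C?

*himself* is an anaphor, so Principle A applies: it must be bound in its binding domain.
Binding domain of *himself₄*: the possessed DP, whose subject is Mateo₃.
*Tariq₁* c-commands the anaphor but is outside its binding domain → cannot satisfy Principle A.
*Stefan₂* c-commands the anaphor but is outside its binding domain → cannot satisfy Principle A.
*Mateo₃* c-commands the anaphor within its binding domain → licit binder.

{3}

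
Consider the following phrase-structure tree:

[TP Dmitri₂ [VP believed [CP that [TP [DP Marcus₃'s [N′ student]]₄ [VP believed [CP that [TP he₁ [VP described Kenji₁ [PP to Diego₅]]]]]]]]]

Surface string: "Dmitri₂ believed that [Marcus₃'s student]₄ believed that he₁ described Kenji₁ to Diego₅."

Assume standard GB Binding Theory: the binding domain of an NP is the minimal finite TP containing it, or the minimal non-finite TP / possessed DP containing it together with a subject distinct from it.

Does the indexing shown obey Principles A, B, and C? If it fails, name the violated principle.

The two coindexed NPs are *he₁* and *Kenji₁*.
*Kenji₁* is an R-expression. Principle C requires it to be free everywhere.
*he₁* c-commands it and carries the same index.
The R-expression is bound → Principle C violation.

Principle C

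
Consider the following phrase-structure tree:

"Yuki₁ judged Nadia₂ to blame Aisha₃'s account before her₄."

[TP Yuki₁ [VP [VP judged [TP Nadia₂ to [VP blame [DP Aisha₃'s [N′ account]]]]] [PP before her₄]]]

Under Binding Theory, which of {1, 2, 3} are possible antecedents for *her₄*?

*her* is a pronoun, so Principle B applies: it must be free in its binding domain.
Binding domain of *her₄*: the matrix TP, whose subject is Yuki₁.
*Yuki₁* c-commands the pronoun within its binding domain → coindexation would violate Principle B.
*Nadia₂* and the pronoun do not c-command one another → neither Principle B nor Principle C is at stake; coindexation permitted.
*Aisha₃* and the pronoun do not c-command one another → neither Principle B nor Principle C is at stake; coindexation permitted.

{2, 3}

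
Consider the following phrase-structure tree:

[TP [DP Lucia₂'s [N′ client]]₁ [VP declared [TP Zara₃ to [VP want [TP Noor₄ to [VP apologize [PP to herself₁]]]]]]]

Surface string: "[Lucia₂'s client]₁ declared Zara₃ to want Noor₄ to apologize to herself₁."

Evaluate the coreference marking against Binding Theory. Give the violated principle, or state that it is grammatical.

Principle A

The two coindexed NPs are *[Lucia₂'s client]₁* and *herself₁*.
*herself₁* is an anaphor. Principle A requires it to be bound within its binding domain — the embedded TP, whose subject is Noor₄.
Within that domain it is c-commanded by *Noor₄*, which does not share its index.
*[Lucia₂'s client]₁* does c-command the anaphor, but from outside its binding domain.
The anaphor is unbound in its domain → Principle A violation.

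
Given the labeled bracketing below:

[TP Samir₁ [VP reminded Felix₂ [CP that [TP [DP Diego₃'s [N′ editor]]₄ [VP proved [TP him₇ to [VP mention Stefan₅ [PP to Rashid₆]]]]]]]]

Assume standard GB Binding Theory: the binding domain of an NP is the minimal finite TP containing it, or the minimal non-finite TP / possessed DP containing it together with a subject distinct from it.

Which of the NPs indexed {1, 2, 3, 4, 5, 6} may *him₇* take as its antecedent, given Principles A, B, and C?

{1, 2, 3}

*him* is a pronoun, so Principle B applies: it must be free in its binding domain.
Binding domain of *him₇*: the embedded TP, whose subject is [Diego₃'s editor]₄.
*Samir₁* c-commands the pronoun but from outside its binding domain, and is not c-commanded by it → coindexation permitted.
*Felix₂* c-commands the pronoun but from outside its binding domain, and is not c-commanded by it → coindexation permitted.
*Diego₃* and the pronoun do not c-command one another → neither Principle B nor Principle C is at stake; coindexation permitted.
*[Diego₃'s editor]₄* c-commands the pronoun within its binding domain → coindexation would violate Principle B.
*Stefan₅*: the pronoun c-commands this R-expression → coindexation would violate Principle C on *Stefan₅*.
*Rashid₆*: the pronoun c-commands this R-expression → coindexation would violate Principle C on *Rashid₆*.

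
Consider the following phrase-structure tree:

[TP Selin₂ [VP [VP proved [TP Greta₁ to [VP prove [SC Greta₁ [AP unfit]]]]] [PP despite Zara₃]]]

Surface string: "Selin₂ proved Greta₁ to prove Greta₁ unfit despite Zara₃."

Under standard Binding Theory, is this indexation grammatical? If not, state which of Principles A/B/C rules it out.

Principle C

The two coindexed NPs are *Greta₁* (the lower occurrence) and *Greta₁* (the higher occurrence).
*Greta₁* (the lower occurrence) is an R-expression. Principle C requires it to be free everywhere.
*Greta₁* (the higher occurrence) c-commands it and carries the same index.
The R-expression is bound → Principle C violation.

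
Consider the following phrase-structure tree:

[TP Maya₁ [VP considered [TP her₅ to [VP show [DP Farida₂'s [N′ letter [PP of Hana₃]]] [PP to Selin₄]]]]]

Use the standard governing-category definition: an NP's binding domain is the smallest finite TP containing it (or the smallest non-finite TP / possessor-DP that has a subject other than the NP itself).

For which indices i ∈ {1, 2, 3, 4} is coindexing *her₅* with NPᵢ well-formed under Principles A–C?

*her* is a pronoun, so Principle B applies: it must be free in its binding domain.
Binding domain of *her₅*: the matrix TP, whose subject is Maya₁.
*Maya₁* c-commands the pronoun within its binding domain → coindexation would violate Principle B.
*Farida₂*: the pronoun c-commands this R-expression → coindexation would violate Principle C on *Farida₂*.
*Hana₃*: the pronoun c-commands this R-expression → coindexation would violate Principle C on *Hana₃*.
*Selin₄*: the pronoun c-commands this R-expression → coindexation would violate Principle C on *Selin₄*.

none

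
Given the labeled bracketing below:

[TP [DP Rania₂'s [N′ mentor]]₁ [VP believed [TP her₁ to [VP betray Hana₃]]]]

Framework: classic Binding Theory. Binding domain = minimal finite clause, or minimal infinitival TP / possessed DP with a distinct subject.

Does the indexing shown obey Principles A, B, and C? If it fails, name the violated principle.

Principle B

The two coindexed NPs are *[Rania₂'s mentor]₁* and *her₁*.
*her₁* is a pronoun. Its binding domain is the matrix TP, whose subject is [Rania₂'s mentor]₁.
*[Rania₂'s mentor]₁* c-commands it within that domain and carries the same index.
The pronoun is locally bound → Principle B violation.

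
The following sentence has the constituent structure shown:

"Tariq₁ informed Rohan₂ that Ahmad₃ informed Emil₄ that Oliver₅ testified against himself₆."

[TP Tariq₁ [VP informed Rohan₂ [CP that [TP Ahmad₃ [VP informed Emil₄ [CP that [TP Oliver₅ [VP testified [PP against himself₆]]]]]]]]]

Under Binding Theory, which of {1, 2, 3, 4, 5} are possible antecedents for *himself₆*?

{5}

*himself* is an anaphor, so Principle A applies: it must be bound in its binding domain.
Binding domain of *himself₆*: the embedded TP, whose subject is Oliver₅.
*Tariq₁* c-commands the anaphor but is outside its binding domain → cannot satisfy Principle A.
*Rohan₂* c-commands the anaphor but is outside its binding domain → cannot satisfy Principle A.
*Ahmad₃* c-commands the anaphor but is outside its binding domain → cannot satisfy Principle A.
*Emil₄* c-commands the anaphor but is outside its binding domain → cannot satisfy Principle A.
*Oliver₅* c-commands the anaphor within its binding domain → licit binder.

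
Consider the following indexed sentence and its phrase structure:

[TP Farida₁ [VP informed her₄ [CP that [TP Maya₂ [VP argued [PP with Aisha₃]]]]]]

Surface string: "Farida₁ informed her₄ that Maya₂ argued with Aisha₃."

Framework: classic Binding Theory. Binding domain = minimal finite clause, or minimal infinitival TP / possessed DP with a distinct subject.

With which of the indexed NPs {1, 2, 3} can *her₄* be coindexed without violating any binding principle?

none

*her* is a pronoun, so Principle B applies: it must be free in its binding domain.
Binding domain of *her₄*: the matrix TP, whose subject is Farida₁.
*Farida₁* c-commands the pronoun within its binding domain → coindexation would violate Principle B.
*Maya₂*: the pronoun c-commands this R-expression → coindexation would violate Principle C on *Maya₂*.
*Aisha₃*: the pronoun c-commands this R-expression → coindexation would violate Principle C on *Aisha₃*.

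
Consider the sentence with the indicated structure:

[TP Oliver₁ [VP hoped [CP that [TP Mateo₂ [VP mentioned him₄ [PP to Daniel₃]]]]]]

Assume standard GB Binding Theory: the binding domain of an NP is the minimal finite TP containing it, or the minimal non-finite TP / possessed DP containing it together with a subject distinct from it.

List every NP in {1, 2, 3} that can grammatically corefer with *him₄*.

*him* is a pronoun, so Principle B applies: it must be free in its binding domain.
Binding domain of *him₄*: the embedded TP, whose subject is Mateo₂.
*Oliver₁* c-commands the pronoun but from outside its binding domain, and is not c-commanded by it → coindexation permitted.
*Mateo₂* c-commands the pronoun within its binding domain → coindexation would violate Principle B.
*Daniel₃*: the pronoun c-commands this R-expression → coindexation would violate Principle C on *Daniel₃*.

{1}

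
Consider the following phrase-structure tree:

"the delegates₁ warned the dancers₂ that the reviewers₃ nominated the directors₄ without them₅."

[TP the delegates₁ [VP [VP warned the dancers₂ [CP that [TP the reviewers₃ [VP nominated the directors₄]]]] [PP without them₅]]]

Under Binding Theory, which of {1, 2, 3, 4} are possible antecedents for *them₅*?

*them* is a pronoun, so Principle B applies: it must be free in its binding domain.
Binding domain of *them₅*: the matrix TP, whose subject is the delegates₁.
*the delegates₁* c-commands the pronoun within its binding domain → coindexation would violate Principle B.
*the dancers₂* and the pronoun do not c-command one another → neither Principle B nor Principle C is at stake; coindexation permitted.
*the reviewers₃* and the pronoun do not c-command one another → neither Principle B nor Principle C is at stake; coindexation permitted.
*the directors₄* and the pronoun do not c-command one another → neither Principle B nor Principle C is at stake; coindexation permitted.

{2, 3, 4}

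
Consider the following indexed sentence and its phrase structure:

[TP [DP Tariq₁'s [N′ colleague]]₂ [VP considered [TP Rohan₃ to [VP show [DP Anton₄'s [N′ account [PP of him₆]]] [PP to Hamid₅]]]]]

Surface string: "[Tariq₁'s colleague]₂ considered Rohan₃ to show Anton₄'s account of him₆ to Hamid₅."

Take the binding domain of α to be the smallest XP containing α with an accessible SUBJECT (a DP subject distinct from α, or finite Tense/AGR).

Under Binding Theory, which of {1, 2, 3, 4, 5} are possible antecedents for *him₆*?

{1, 2, 3, 5}

*him* is a pronoun, so Principle B applies: it must be free in its binding domain.
Binding domain of *him₆*: the possessed DP, whose subject is Anton₄.
*Tariq₁* and the pronoun do not c-command one another → neither Principle B nor Principle C is at stake; coindexation permitted.
*[Tariq₁'s colleague]₂* c-commands the pronoun but from outside its binding domain, and is not c-commanded by it → coindexation permitted.
*Rohan₃* c-commands the pronoun but from outside its binding domain, and is not c-commanded by it → coindexation permitted.
*Anton₄* c-commands the pronoun within its binding domain → coindexation would violate Principle B.
*Hamid₅* and the pronoun do not c-command one another → neither Principle B nor Principle C is at stake; coindexation permitted.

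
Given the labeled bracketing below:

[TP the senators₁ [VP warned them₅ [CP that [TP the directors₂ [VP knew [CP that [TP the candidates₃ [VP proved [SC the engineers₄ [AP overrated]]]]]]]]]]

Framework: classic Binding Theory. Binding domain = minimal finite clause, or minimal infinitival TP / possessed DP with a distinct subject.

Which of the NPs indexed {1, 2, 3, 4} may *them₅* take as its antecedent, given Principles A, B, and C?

*them* is a pronoun, so Principle B applies: it must be free in its binding domain.
Binding domain of *them₅*: the matrix TP, whose subject is the senators₁.
*the senators₁* c-commands the pronoun within its binding domain → coindexation would violate Principle B.
*the directors₂*: the pronoun c-commands this R-expression → coindexation would violate Principle C on *the directors₂*.
*the candidates₃*: the pronoun c-commands this R-expression → coindexation would violate Principle C on *the candidates₃*.
*the engineers₄*: the pronoun c-commands this R-expression → coindexation would violate Principle C on *the engineers₄*.

none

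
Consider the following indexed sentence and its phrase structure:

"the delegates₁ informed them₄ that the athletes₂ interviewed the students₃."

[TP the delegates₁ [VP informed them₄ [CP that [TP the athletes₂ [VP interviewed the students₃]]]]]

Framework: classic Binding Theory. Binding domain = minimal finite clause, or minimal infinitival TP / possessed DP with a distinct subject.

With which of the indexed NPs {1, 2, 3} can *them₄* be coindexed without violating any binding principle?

*them* is a pronoun, so Principle B applies: it must be free in its binding domain.
Binding domain of *them₄*: the matrix TP, whose subject is the delegates₁.
*the delegates₁* c-commands the pronoun within its binding domain → coindexation would violate Principle B.
*the athletes₂*: the pronoun c-commands this R-expression → coindexation would violate Principle C on *the athletes₂*.
*the students₃*: the pronoun c-commands this R-expression → coindexation would violate Principle C on *the students₃*.

none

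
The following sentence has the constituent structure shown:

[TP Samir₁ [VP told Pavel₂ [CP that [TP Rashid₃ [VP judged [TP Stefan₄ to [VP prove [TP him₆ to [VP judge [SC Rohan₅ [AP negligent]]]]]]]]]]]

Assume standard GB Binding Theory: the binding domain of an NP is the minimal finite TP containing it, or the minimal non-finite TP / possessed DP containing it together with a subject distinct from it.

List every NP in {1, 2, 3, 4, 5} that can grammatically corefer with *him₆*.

{1, 2, 3}

*him* is a pronoun, so Principle B applies: it must be free in its binding domain.
Binding domain of *him₆*: the embedded TP, whose subject is Stefan₄.
*Samir₁* c-commands the pronoun but from outside its binding domain, and is not c-commanded by it → coindexation permitted.
*Pavel₂* c-commands the pronoun but from outside its binding domain, and is not c-commanded by it → coindexation permitted.
*Rashid₃* c-commands the pronoun but from outside its binding domain, and is not c-commanded by it → coindexation permitted.
*Stefan₄* c-commands the pronoun within its binding domain → coindexation would violate Principle B.
*Rohan₅*: the pronoun c-commands this R-expression → coindexation would violate Principle C on *Rohan₅*.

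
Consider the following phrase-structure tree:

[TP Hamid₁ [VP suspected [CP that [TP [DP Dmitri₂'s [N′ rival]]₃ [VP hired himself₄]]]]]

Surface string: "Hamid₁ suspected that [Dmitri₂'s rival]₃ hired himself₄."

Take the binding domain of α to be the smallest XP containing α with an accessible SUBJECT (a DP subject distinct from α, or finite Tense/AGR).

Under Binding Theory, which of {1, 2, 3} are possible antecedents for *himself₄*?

{3}

*himself* is an anaphor, so Principle A applies: it must be bound in its binding domain.
Binding domain of *himself₄*: the embedded TP, whose subject is [Dmitri₂'s rival]₃.
*Hamid₁* c-commands the anaphor but is outside its binding domain → cannot satisfy Principle A.
*Dmitri₂* does not c-command the anaphor → cannot bind it.
*[Dmitri₂'s rival]₃* c-commands the anaphor within its binding domain → licit binder.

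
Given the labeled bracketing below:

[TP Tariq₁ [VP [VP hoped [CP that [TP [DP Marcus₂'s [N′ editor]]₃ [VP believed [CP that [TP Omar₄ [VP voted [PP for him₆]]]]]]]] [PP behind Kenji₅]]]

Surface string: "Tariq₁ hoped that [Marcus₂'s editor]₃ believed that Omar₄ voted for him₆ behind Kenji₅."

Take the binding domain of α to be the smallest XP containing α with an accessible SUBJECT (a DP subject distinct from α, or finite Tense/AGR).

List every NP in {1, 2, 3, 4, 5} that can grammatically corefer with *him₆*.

{1, 2, 3, 5}

*him* is a pronoun, so Principle B applies: it must be free in its binding domain.
Binding domain of *him₆*: the embedded TP, whose subject is Omar₄.
*Tariq₁* c-commands the pronoun but from outside its binding domain, and is not c-commanded by it → coindexation permitted.
*Marcus₂* and the pronoun do not c-command one another → neither Principle B nor Principle C is at stake; coindexation permitted.
*[Marcus₂'s editor]₃* c-commands the pronoun but from outside its binding domain, and is not c-commanded by it → coindexation permitted.
*Omar₄* c-commands the pronoun within its binding domain → coindexation would violate Principle B.
*Kenji₅* and the pronoun do not c-command one another → neither Principle B nor Principle C is at stake; coindexation permitted.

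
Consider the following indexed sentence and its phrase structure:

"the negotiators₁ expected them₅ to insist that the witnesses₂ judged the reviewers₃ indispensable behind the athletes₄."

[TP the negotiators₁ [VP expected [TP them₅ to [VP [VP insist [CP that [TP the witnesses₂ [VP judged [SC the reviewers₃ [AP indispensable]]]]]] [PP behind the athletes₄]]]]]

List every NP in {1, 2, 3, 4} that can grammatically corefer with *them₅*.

none

*them* is a pronoun, so Principle B applies: it must be free in its binding domain.
Binding domain of *them₅*: the matrix TP, whose subject is the negotiators₁.
*the negotiators₁* c-commands the pronoun within its binding domain → coindexation would violate Principle B.
*the witnesses₂*: the pronoun c-commands this R-expression → coindexation would violate Principle C on *the witnesses₂*.
*the reviewers₃*: the pronoun c-commands this R-expression → coindexation would violate Principle C on *the reviewers₃*.
*the athletes₄*: the pronoun c-commands this R-expression → coindexation would violate Principle C on *the athletes₄*.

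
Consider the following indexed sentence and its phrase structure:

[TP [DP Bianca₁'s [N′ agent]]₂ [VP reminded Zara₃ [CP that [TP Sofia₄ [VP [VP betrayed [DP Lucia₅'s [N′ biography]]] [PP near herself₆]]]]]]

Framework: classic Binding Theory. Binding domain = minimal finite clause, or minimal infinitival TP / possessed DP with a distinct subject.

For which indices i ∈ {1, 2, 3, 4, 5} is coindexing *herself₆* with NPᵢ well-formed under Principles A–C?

{4}

*herself* is an anaphor, so Principle A applies: it must be bound in its binding domain.
Binding domain of *herself₆*: the embedded TP, whose subject is Sofia₄.
*Bianca₁* does not c-command the anaphor → cannot bind it.
*[Bianca₁'s agent]₂* c-commands the anaphor but is outside its binding domain → cannot satisfy Principle A.
*Zara₃* c-commands the anaphor but is outside its binding domain → cannot satisfy Principle A.
*Sofia₄* c-commands the anaphor within its binding domain → licit binder.
*Lucia₅* does not c-command the anaphor → cannot bind it.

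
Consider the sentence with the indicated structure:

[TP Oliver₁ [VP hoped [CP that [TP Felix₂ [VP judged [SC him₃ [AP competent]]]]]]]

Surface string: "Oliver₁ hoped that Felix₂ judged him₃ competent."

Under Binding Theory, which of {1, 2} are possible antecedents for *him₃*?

{1}

*him* is a pronoun, so Principle B applies: it must be free in its binding domain.
Binding domain of *him₃*: the embedded TP, whose subject is Felix₂.
*Oliver₁* c-commands the pronoun but from outside its binding domain, and is not c-commanded by it → coindexation permitted.
*Felix₂* c-commands the pronoun within its binding domain → coindexation would violate Principle B.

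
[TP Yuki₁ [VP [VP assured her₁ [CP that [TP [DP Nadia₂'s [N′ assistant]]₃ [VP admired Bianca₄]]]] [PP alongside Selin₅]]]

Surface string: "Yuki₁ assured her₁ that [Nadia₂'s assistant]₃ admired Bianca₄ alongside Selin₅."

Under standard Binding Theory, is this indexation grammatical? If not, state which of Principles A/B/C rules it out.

Principle B

The two coindexed NPs are *Yuki₁* and *her₁*.
*her₁* is a pronoun. Its binding domain is the matrix TP, whose subject is Yuki₁.
*Yuki₁* c-commands it within that domain and carries the same index.
The pronoun is locally bound → Principle B violation.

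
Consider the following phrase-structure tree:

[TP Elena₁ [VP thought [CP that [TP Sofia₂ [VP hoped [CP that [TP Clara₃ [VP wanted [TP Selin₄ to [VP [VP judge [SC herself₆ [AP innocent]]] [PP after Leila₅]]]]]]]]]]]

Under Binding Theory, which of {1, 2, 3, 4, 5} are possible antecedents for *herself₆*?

*herself* is an anaphor, so Principle A applies: it must be bound in its binding domain.
Binding domain of *herself₆*: the embedded TP, whose subject is Selin₄.
*Elena₁* c-commands the anaphor but is outside its binding domain → cannot satisfy Principle A.
*Sofia₂* c-commands the anaphor but is outside its binding domain → cannot satisfy Principle A.
*Clara₃* c-commands the anaphor but is outside its binding domain → cannot satisfy Principle A.
*Selin₄* c-commands the anaphor within its binding domain → licit binder.
*Leila₅* does not c-command the anaphor → cannot bind it.

{4}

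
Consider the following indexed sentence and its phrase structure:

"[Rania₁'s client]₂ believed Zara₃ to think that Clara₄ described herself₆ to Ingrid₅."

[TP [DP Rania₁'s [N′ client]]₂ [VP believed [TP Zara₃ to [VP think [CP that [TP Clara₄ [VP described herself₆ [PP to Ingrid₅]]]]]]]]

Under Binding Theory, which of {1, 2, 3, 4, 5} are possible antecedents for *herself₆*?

*herself* is an anaphor, so Principle A applies: it must be bound in its binding domain.
Binding domain of *herself₆*: the embedded TP, whose subject is Clara₄.
*Rania₁* does not c-command the anaphor → cannot bind it.
*[Rania₁'s client]₂* c-commands the anaphor but is outside its binding domain → cannot satisfy Principle A.
*Zara₃* c-commands the anaphor but is outside its binding domain → cannot satisfy Principle A.
*Clara₄* c-commands the anaphor within its binding domain → licit binder.
*Ingrid₅* does not c-command the anaphor → cannot bind it.

{4}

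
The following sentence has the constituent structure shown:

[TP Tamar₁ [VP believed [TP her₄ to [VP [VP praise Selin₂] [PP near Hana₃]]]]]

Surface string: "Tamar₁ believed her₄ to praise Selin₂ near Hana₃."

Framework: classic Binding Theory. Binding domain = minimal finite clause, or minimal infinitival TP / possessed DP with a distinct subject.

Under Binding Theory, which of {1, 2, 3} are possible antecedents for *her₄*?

*her* is a pronoun, so Principle B applies: it must be free in its binding domain.
Binding domain of *her₄*: the matrix TP, whose subject is Tamar₁.
*Tamar₁* c-commands the pronoun within its binding domain → coindexation would violate Principle B.
*Selin₂*: the pronoun c-commands this R-expression → coindexation would violate Principle C on *Selin₂*.
*Hana₃*: the pronoun c-commands this R-expression → coindexation would violate Principle C on *Hana₃*.

none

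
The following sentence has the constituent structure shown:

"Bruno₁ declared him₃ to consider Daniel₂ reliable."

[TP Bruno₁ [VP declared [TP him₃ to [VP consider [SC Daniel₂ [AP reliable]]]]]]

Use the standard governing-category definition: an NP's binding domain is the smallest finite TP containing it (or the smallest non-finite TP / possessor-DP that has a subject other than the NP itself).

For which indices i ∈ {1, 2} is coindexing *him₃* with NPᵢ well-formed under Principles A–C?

*him* is a pronoun, so Principle B applies: it must be free in its binding domain.
Binding domain of *him₃*: the matrix TP, whose subject is Bruno₁.
*Bruno₁* c-commands the pronoun within its binding domain → coindexation would violate Principle B.
*Daniel₂*: the pronoun c-commands this R-expression → coindexation would violate Principle C on *Daniel₂*.

none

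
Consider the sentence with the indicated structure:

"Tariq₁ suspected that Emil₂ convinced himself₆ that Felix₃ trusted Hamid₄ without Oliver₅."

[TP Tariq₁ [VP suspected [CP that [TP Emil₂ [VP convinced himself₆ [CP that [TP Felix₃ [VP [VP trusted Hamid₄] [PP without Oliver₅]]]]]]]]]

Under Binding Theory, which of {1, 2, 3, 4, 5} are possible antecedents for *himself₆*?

*himself* is an anaphor, so Principle A applies: it must be bound in its binding domain.
Binding domain of *himself₆*: the embedded TP, whose subject is Emil₂.
*Tariq₁* c-commands the anaphor but is outside its binding domain → cannot satisfy Principle A.
*Emil₂* c-commands the anaphor within its binding domain → licit binder.
*Felix₃* does not c-command the anaphor → cannot bind it.
*Hamid₄* does not c-command the anaphor → cannot bind it.
*Oliver₅* does not c-command the anaphor → cannot bind it.

{2}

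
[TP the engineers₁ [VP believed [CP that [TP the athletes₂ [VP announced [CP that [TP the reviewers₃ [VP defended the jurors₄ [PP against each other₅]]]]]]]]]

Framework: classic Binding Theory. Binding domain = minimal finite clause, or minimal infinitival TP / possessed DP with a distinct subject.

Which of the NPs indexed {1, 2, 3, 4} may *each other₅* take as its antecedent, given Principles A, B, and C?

*each other* is an anaphor, so Principle A applies: it must be bound in its binding domain.
Binding domain of *each other₅*: the embedded TP, whose subject is the reviewers₃.
*the engineers₁* c-commands the anaphor but is outside its binding domain → cannot satisfy Principle A.
*the athletes₂* c-commands the anaphor but is outside its binding domain → cannot satisfy Principle A.
*the reviewers₃* c-commands the anaphor within its binding domain → licit binder.
*the jurors₄* c-commands the anaphor within its binding domain → licit binder.

{3, 4}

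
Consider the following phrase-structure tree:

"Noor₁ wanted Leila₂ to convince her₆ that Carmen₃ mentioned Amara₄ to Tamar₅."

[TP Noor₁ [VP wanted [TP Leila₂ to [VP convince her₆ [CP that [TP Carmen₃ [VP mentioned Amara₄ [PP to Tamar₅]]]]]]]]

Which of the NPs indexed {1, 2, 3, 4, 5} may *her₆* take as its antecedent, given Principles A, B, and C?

*her* is a pronoun, so Principle B applies: it must be free in its binding domain.
Binding domain of *her₆*: the embedded TP, whose subject is Leila₂.
*Noor₁* c-commands the pronoun but from outside its binding domain, and is not c-commanded by it → coindexation permitted.
*Leila₂* c-commands the pronoun within its binding domain → coindexation would violate Principle B.
*Carmen₃*: the pronoun c-commands this R-expression → coindexation would violate Principle C on *Carmen₃*.
*Amara₄*: the pronoun c-commands this R-expression → coindexation would violate Principle C on *Amara₄*.
*Tamar₅*: the pronoun c-commands this R-expression → coindexation would violate Principle C on *Tamar₅*.

{1}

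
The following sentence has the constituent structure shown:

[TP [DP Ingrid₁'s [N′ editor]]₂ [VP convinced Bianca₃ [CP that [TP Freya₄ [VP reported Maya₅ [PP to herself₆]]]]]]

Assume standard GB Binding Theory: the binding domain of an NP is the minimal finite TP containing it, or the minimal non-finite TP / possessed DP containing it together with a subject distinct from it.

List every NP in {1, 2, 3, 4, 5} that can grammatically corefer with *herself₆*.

*herself* is an anaphor, so Principle A applies: it must be bound in its binding domain.
Binding domain of *herself₆*: the embedded TP, whose subject is Freya₄.
*Ingrid₁* does not c-command the anaphor → cannot bind it.
*[Ingrid₁'s editor]₂* c-commands the anaphor but is outside its binding domain → cannot satisfy Principle A.
*Bianca₃* c-commands the anaphor but is outside its binding domain → cannot satisfy Principle A.
*Freya₄* c-commands the anaphor within its binding domain → licit binder.
*Maya₅* c-commands the anaphor within its binding domain → licit binder.

{4, 5}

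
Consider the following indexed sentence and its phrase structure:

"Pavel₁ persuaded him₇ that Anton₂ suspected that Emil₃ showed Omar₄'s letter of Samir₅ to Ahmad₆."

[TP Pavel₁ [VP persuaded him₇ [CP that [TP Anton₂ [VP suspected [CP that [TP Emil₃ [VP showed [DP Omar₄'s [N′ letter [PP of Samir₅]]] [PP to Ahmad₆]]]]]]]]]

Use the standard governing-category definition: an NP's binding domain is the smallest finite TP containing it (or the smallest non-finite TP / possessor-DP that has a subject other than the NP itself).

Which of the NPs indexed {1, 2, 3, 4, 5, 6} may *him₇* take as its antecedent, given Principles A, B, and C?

*him* is a pronoun, so Principle B applies: it must be free in its binding domain.
Binding domain of *him₇*: the matrix TP, whose subject is Pavel₁.
*Pavel₁* c-commands the pronoun within its binding domain → coindexation would violate Principle B.
*Anton₂*: the pronoun c-commands this R-expression → coindexation would violate Principle C on *Anton₂*.
*Emil₃*: the pronoun c-commands this R-expression → coindexation would violate Principle C on *Emil₃*.
*Omar₄*: the pronoun c-commands this R-expression → coindexation would violate Principle C on *Omar₄*.
*Samir₅*: the pronoun c-commands this R-expression → coindexation would violate Principle C on *Samir₅*.
*Ahmad₆*: the pronoun c-commands this R-expression → coindexation would violate Principle C on *Ahmad₆*.

none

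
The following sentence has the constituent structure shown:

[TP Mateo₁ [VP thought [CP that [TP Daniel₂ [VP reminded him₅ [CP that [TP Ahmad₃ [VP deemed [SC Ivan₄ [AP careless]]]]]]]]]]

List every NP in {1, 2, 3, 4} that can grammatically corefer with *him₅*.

*him* is a pronoun, so Principle B applies: it must be free in its binding domain.
Binding domain of *him₅*: the embedded TP, whose subject is Daniel₂.
*Mateo₁* c-commands the pronoun but from outside its binding domain, and is not c-commanded by it → coindexation permitted.
*Daniel₂* c-commands the pronoun within its binding domain → coindexation would violate Principle B.
*Ahmad₃*: the pronoun c-commands this R-expression → coindexation would violate Principle C on *Ahmad₃*.
*Ivan₄*: the pronoun c-commands this R-expression → coindexation would violate Principle C on *Ivan₄*.

{1}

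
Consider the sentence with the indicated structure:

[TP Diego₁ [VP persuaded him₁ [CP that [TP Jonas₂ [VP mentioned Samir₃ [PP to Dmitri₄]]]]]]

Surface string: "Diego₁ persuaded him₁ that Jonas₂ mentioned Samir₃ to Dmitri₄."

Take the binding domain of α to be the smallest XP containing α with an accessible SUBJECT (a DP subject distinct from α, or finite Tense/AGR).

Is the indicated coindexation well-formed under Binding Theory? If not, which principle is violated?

Principle B

The two coindexed NPs are *Diego₁* and *him₁*.
*him₁* is a pronoun. Its binding domain is the matrix TP, whose subject is Diego₁.
*Diego₁* c-commands it within that domain and carries the same index.
The pronoun is locally bound → Principle B violation.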